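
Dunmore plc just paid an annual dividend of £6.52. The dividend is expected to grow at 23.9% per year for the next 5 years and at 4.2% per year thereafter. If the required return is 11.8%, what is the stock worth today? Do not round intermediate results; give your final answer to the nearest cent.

£194.28

D_1 = 8.07828
D_2 = 10.00899
D_3 = 12.40114
D_4 = 15.36501
D_5 = 19.03725
Terminal value at year 5: TV = D_5×(1+g_2)/(r−g_2) = 19.83681/0.076 = 261.01067
P_0 = D_1/(1+r)^1 + D_2/(1+r)^2 + D_3/(1+r)^3 + D_4/(1+r)^4 + D_5/(1+r)^5 + TV/(1+r)^5
    = 7.22565 + 8.00768 + 8.87434 + 9.83480 + 10.89921 + 149.43394 = 194.27562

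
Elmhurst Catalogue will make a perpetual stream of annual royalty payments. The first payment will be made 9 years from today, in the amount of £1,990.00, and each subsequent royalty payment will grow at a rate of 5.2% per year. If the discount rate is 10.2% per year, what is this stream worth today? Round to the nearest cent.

Value at end of year 8: C₁ / (r − g) = £1,990.00 / (0.102 − 0.052) = £39,800.0000
Discount to today: PV = £39,800.0000 / (1 + 0.102)^8 = £39,800.0000 / 2.174967 = £18,299.12

£18299.12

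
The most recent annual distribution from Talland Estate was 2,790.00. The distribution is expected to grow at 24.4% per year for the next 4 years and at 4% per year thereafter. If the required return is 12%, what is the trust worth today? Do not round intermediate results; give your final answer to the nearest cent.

69812.54

D_1 = 3470.76000
D_2 = 4317.62544
D_3 = 5371.12605
D_4 = 6681.68080
Terminal value at year 4: TV = D_4×(1+g_2)/(r−g_2) = 6948.94804/0.08 = 86861.85044
P_0 = D_1/(1+r)^1 + D_2/(1+r)^2 + D_3/(1+r)^3 + D_4/(1+r)^4 + TV/(1+r)^4
    = 3098.89286 + 3441.98457 + 3823.06143 + 4246.32894 + 55202.27628 = 69812.54407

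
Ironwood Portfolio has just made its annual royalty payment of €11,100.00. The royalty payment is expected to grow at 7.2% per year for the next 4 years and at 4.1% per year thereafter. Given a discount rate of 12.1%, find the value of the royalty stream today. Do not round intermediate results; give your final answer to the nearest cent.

D_1 = 11899.20000
D_2 = 12755.94240
D_3 = 13674.37025
D_4 = 14658.92491
Terminal value at year 4: TV = D_4×(1+g_2)/(r−g_2) = 15259.94083/0.08 = 190749.26040
P_0 = D_1/(1+r)^1 + D_2/(1+r)^2 + D_3/(1+r)^3 + D_4/(1+r)^4 + TV/(1+r)^4
    = 10614.80821 + 10150.82462 + 9707.12220 + 9282.81445 + 120792.62309 = 160548.19257

€160548.19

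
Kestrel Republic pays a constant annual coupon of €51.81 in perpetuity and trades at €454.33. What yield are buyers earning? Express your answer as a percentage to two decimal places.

P = C/r ⇒ r = C/P = €51.81/€454.33 = 0.114036

11.40%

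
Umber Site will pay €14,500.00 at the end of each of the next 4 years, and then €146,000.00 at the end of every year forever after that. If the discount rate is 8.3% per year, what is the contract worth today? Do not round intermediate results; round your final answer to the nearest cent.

PV of 4-year annuity: €14,500.00 × [1 − (1+0.083)^−4] / 0.083 = 47706.87694
Perpetuity value at year 4: €146,000.00 / 0.083 = 1759036.14458
PV of perpetuity: 1759036.14458 / (1+0.083)^4 = 1278677.24574
Total PV = 47706.87694 + 1278677.24574 = 1326384.12268

€1326384.12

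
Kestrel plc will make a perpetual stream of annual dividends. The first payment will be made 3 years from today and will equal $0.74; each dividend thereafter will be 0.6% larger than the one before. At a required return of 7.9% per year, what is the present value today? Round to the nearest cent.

$8.71

Value at end of year 2: C₁ / (r − g) = $0.74 / (0.079 − 0.006) = $10.1370
Discount to today: PV = $10.1370 / (1 + 0.079)^2 = $10.1370 / 1.164241 = $8.71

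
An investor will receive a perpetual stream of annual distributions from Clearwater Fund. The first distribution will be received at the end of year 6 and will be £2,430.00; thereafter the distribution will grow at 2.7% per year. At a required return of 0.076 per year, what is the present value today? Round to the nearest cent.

Value at end of year 5: C₁ / (r − g) = £2,430.00 / (0.076 − 0.027) = £49,591.8367
Discount to today: PV = £49,591.8367 / (1 + 0.076)^5 = £49,591.8367 / 1.442319 = £34,383.40

£34383.40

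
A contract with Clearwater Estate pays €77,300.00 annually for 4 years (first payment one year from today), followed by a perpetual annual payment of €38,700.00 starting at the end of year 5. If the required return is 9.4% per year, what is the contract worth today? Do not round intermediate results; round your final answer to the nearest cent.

€535665.20

PV of 4-year annuity: €77,300.00 × [1 − (1+0.094)^−4] / 0.094 = 248247.29222
Perpetuity value at year 4: €38,700.00 / 0.094 = 411702.12766
PV of perpetuity: 411702.12766 / (1+0.094)^4 = 287417.90762
Total PV = 248247.29222 + 287417.90762 = 535665.19984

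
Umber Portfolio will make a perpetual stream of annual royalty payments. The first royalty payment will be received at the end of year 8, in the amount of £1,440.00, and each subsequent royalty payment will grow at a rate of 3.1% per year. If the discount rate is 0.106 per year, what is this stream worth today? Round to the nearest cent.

£9484.52

Value at end of year 7: C₁ / (r − g) = £1,440.00 / (0.106 − 0.031) = £19,200.0000
Discount to today: PV = £19,200.0000 / (1 + 0.106)^7 = £19,200.0000 / 2.024351 = £9,484.52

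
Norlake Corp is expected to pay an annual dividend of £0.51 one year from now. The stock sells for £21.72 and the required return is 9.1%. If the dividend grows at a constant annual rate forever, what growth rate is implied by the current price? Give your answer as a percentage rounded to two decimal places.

6.75%

P = D₁/(r−g) ⇒ g = r − D₁/P = 0.091 − £0.51/£21.72 = 0.067519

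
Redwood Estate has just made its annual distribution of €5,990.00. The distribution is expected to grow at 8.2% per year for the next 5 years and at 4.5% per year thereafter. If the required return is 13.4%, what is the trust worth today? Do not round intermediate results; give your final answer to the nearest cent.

D_1 = 6481.18000
D_2 = 7012.63676
D_3 = 7587.67297
D_4 = 8209.86216
D_5 = 8883.07086
Terminal value at year 5: TV = D_5×(1+g_2)/(r−g_2) = 9282.80904/0.089 = 104301.22521
P_0 = D_1/(1+r)^1 + D_2/(1+r)^2 + D_3/(1+r)^3 + D_4/(1+r)^4 + D_5/(1+r)^5 + TV/(1+r)^5
    = 5715.32628 + 5453.24782 + 5203.18708 + 4964.59296 + 4736.93967 + 55619.12308 = 81692.41689

€81692.42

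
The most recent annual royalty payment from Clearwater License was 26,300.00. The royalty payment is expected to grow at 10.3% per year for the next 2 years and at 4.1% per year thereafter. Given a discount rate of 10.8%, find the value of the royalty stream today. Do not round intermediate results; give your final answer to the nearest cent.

457196.14

D_1 = 29008.90000
D_2 = 31996.81670
Terminal value at year 2: TV = D_2×(1+g_2)/(r−g_2) = 33308.68618/0.067 = 497144.56992
P_0 = D_1/(1+r)^1 + D_2/(1+r)^2 + TV/(1+r)^2
    = 26181.31769 + 26063.17095 + 404951.65609 = 457196.14473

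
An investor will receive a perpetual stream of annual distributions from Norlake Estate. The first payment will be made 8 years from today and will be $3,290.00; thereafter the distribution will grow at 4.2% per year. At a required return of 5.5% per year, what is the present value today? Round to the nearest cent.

Value at end of year 7: C₁ / (r − g) = $3,290.00 / (0.055 − 0.042) = $253,076.9231
Discount to today: PV = $253,076.9231 / (1 + 0.055)^7 = $253,076.9231 / 1.454679 = $173,974.39

$173974.39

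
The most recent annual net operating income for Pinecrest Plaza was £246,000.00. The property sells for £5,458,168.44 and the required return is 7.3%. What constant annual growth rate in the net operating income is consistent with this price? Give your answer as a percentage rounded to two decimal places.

P = D₀(1+g)/(r−g) ⇒ P(r−g) = D₀(1+g) ⇒ g(P+D₀) = P·r − D₀
g = (P·r − D₀)/(P + D₀) = (£5,458,168.44×0.073 − £246,000.00) / (£5,458,168.44 + £246,000.00) = 0.026725

2.67%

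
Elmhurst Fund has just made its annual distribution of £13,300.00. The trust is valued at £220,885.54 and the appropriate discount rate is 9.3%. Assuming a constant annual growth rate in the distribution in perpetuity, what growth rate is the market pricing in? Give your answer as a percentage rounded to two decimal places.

P = D₀(1+g)/(r−g) ⇒ P(r−g) = D₀(1+g) ⇒ g(P+D₀) = P·r − D₀
g = (P·r − D₀)/(P + D₀) = (£220,885.54×0.093 − £13,300.00) / (£220,885.54 + £13,300.00) = 0.030926

3.09%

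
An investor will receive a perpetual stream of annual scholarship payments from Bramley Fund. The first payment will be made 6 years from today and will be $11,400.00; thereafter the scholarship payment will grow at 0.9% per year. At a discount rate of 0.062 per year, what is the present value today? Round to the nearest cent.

Value at end of year 5: C₁ / (r − g) = $11,400.00 / (0.062 − 0.009) = $215,094.3396
Discount to today: PV = $215,094.3396 / (1 + 0.062)^5 = $215,094.3396 / 1.350898 = $159,223.22

$159223.22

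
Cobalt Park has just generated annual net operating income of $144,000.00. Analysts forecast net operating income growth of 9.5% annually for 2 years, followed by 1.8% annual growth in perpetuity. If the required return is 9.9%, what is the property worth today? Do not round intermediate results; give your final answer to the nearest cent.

$2083057.32

D_1 = 157680.00000
D_2 = 172659.60000
Terminal value at year 2: TV = D_2×(1+g_2)/(r−g_2) = 175767.47280/0.081 = 2169968.80000
P_0 = D_1/(1+r)^1 + D_2/(1+r)^2 + TV/(1+r)^2
    = 143475.88717 + 142953.68194 + 1796627.75573 = 2083057.32484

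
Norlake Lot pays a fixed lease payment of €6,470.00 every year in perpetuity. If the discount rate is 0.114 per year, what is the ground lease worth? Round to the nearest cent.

Level perpetuity: PV = C / r = €6,470.00 / 0.114 = €56,754.39

€56754.39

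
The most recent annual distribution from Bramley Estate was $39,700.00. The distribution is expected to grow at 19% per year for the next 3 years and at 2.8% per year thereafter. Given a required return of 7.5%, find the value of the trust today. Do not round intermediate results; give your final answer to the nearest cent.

D_1 = 47243.00000
D_2 = 56219.17000
D_3 = 66900.81230
Terminal value at year 3: TV = D_3×(1+g_2)/(r−g_2) = 68774.03504/0.047 = 1463277.34137
P_0 = D_1/(1+r)^1 + D_2/(1+r)^2 + D_3/(1+r)^3 + TV/(1+r)^3
    = 43946.97674 + 48648.28123 + 53852.51597 + 1177880.56206 = 1324328.33601

$1324328.34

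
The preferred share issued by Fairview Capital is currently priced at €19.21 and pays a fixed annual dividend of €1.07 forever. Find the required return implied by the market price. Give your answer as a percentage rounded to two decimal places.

P = C/r ⇒ r = C/P = €1.07/€19.21 = 0.055700

5.57%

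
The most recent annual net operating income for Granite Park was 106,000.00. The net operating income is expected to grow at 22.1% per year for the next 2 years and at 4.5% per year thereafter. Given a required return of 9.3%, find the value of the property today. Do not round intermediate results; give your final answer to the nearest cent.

D_1 = 129426.00000
D_2 = 158029.14600
Terminal value at year 2: TV = D_2×(1+g_2)/(r−g_2) = 165140.45757/0.048 = 3440426.19937
P_0 = D_1/(1+r)^1 + D_2/(1+r)^2 + TV/(1+r)^2
    = 118413.54071 + 132280.81721 + 2879863.62469 = 3130557.98262

3130557.98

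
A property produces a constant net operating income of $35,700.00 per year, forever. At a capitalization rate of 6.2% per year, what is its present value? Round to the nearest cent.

$575806.45

Level perpetuity: PV = C / r = $35,700.00 / 0.062 = $575,806.45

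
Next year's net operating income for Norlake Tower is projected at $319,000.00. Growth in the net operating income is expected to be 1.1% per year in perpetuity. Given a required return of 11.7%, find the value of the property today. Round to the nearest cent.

$3009433.96

Growing perpetuity: P = D₁ / (r − g) = $319,000.0000 / (0.117 − 0.011) = $3,009,433.96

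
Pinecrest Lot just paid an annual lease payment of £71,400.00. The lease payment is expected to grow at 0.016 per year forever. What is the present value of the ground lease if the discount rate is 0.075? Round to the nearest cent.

£1229532.20

D₁ = D₀ × (1 + g) = £71,400.00 × 1.016 = £72,542.4000
Growing perpetuity: P = D₁ / (r − g) = £72,542.4000 / (0.075 − 0.016) = £1,229,532.20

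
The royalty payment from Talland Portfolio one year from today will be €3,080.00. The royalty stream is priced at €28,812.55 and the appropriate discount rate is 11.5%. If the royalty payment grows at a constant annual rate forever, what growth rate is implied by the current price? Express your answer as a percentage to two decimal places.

0.81%

P = D₁/(r−g) ⇒ g = r − D₁/P = 0.115 − €3,080.00/€28,812.55 = 0.008102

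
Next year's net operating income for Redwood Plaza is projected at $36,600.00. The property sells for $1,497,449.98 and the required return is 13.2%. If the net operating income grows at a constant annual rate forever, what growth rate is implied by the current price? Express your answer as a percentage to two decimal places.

P = D₁/(r−g) ⇒ g = r − D₁/P = 0.132 − $36,600.00/$1,497,449.98 = 0.107558

10.76%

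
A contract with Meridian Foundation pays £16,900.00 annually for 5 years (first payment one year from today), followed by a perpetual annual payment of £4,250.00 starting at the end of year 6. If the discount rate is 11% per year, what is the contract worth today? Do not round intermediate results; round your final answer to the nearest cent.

PV of 5-year annuity: £16,900.00 × [1 − (1+0.11)^−5] / 0.11 = 62460.65960
Perpetuity value at year 5: £4,250.00 / 0.11 = 38636.36364
PV of perpetuity: 38636.36364 / (1+0.11)^5 = 22928.80131
Total PV = 62460.65960 + 22928.80131 = 85389.46091

£85389.46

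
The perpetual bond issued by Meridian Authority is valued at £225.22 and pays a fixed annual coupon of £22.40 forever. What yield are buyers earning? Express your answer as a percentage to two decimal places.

P = C/r ⇒ r = C/P = £22.40/£225.22 = 0.099458

9.95%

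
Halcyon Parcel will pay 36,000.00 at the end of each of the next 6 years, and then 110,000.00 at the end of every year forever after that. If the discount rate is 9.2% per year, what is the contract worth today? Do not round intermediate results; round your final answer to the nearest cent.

865664.35

PV of 6-year annuity: 36,000.00 × [1 − (1+0.092)^−6] / 0.092 = 160534.61715
Perpetuity value at year 6: 110,000.00 / 0.092 = 1195652.17391
PV of perpetuity: 1195652.17391 / (1+0.092)^6 = 705129.73262
Total PV = 160534.61715 + 705129.73262 = 865664.34977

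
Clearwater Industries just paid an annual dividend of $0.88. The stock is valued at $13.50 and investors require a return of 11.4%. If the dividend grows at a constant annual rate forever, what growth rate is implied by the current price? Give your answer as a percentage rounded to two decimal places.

4.58%

P = D₀(1+g)/(r−g) ⇒ P(r−g) = D₀(1+g) ⇒ g(P+D₀) = P·r − D₀
g = (P·r − D₀)/(P + D₀) = ($13.50×0.114 − $0.88) / ($13.50 + $0.88) = 0.045828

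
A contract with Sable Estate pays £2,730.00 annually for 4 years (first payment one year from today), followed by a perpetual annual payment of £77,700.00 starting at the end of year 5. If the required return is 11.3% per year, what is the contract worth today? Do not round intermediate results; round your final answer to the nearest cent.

PV of 4-year annuity: £2,730.00 × [1 − (1+0.113)^−4] / 0.113 = 8415.71019
Perpetuity value at year 4: £77,700.00 / 0.113 = 687610.61947
PV of perpetuity: 687610.61947 / (1+0.113)^4 = 448086.56019
Total PV = 8415.71019 + 448086.56019 = 456502.27038

£456502.27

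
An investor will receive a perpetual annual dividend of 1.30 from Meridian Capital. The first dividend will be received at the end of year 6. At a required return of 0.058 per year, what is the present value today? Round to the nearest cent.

16.91

Value at end of year 5: C / r = 1.30 / 0.058 = 22.4138
Discount to today: PV = 22.4138 / (1 + 0.058)^5 = 22.4138 / 1.325648 = 16.91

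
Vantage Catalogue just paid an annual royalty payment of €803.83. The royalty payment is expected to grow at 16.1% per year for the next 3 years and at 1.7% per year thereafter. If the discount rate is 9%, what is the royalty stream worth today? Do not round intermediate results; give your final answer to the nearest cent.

€16272.06

D_1 = 933.24663
D_2 = 1083.49934
D_3 = 1257.94273
Terminal value at year 3: TV = D_3×(1+g_2)/(r−g_2) = 1279.32776/0.073 = 17525.03777
P_0 = D_1/(1+r)^1 + D_2/(1+r)^2 + D_3/(1+r)^3 + TV/(1+r)^3
    = 856.18957 + 911.95972 + 971.36260 + 13532.54465 = 16272.05653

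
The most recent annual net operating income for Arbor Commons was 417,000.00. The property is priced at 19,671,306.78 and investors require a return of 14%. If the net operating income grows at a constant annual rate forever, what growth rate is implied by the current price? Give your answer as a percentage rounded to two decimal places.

11.63%

P = D₀(1+g)/(r−g) ⇒ P(r−g) = D₀(1+g) ⇒ g(P+D₀) = P·r − D₀
g = (P·r − D₀)/(P + D₀) = (19,671,306.78×0.14 − 417,000.00) / (19,671,306.78 + 417,000.00) = 0.116335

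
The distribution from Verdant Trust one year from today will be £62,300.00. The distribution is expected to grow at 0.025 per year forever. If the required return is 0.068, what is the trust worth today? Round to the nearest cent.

£1448837.21

Growing perpetuity: P = D₁ / (r − g) = £62,300.0000 / (0.068 − 0.025) = £1,448,837.21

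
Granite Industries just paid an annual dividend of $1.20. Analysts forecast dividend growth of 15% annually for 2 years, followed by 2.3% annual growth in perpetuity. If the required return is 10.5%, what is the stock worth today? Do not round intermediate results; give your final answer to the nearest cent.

$18.76

D_1 = 1.38000
D_2 = 1.58700
Terminal value at year 2: TV = D_2×(1+g_2)/(r−g_2) = 1.62350/0.082 = 19.79879
P_0 = D_1/(1+r)^1 + D_2/(1+r)^2 + TV/(1+r)^2
    = 1.24887 + 1.29973 + 16.21490 = 18.76349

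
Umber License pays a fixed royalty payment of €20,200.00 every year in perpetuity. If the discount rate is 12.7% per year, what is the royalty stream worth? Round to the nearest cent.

€159055.12

Level perpetuity: PV = C / r = €20,200.00 / 0.127 = €159,055.12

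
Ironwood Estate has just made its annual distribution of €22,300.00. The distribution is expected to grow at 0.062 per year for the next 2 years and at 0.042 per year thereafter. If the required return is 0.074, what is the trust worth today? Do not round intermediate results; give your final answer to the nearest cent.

€753863.02

D_1 = 23682.60000
D_2 = 25150.92120
Terminal value at year 2: TV = D_2×(1+g_2)/(r−g_2) = 26207.25989/0.032 = 818976.87157
P_0 = D_1/(1+r)^1 + D_2/(1+r)^2 + TV/(1+r)^2
    = 22050.83799 + 21804.45991 + 710007.72584 = 753863.02374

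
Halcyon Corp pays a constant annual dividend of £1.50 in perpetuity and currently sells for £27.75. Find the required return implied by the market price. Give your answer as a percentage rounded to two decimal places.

P = C/r ⇒ r = C/P = £1.50/£27.75 = 0.054054

5.41%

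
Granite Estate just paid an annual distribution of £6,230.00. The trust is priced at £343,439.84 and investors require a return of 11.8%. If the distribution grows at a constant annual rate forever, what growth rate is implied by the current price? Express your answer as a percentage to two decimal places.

P = D₀(1+g)/(r−g) ⇒ P(r−g) = D₀(1+g) ⇒ g(P+D₀) = P·r − D₀
g = (P·r − D₀)/(P + D₀) = (£343,439.84×0.118 − £6,230.00) / (£343,439.84 + £6,230.00) = 0.098081

9.81%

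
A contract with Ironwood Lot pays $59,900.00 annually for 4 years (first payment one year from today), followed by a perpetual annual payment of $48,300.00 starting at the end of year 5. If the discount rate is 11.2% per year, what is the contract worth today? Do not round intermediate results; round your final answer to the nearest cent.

$467085.23

PV of 4-year annuity: $59,900.00 × [1 − (1+0.112)^−4] / 0.112 = 185045.71542
Perpetuity value at year 4: $48,300.00 / 0.112 = 431250.00000
PV of perpetuity: 431250.00000 / (1+0.112)^4 = 282039.51494
Total PV = 185045.71542 + 282039.51494 = 467085.23037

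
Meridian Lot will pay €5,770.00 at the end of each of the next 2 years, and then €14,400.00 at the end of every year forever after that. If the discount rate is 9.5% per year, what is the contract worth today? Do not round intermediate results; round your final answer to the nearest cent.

€136500.15

PV of 2-year annuity: €5,770.00 × [1 − (1+0.095)^−2] / 0.095 = 10081.64967
Perpetuity value at year 2: €14,400.00 / 0.095 = 151578.94737
PV of perpetuity: 151578.94737 / (1+0.095)^2 = 126418.50451
Total PV = 10081.64967 + 126418.50451 = 136500.15418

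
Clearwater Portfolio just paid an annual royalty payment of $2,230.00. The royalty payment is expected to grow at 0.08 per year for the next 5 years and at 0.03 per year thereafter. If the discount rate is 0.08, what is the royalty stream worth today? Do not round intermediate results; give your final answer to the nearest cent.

$57088.00

D_1 = 2408.40000
D_2 = 2601.07200
D_3 = 2809.15776
D_4 = 3033.89038
D_5 = 3276.60161
Terminal value at year 5: TV = D_5×(1+g_2)/(r−g_2) = 3374.89966/0.05 = 67497.99319
P_0 = D_1/(1+r)^1 + D_2/(1+r)^2 + D_3/(1+r)^3 + D_4/(1+r)^4 + D_5/(1+r)^5 + TV/(1+r)^5
    = 2230.00000 + 2230.00000 + 2230.00000 + 2230.00000 + 2230.00000 + 45938.00000 = 57088.00000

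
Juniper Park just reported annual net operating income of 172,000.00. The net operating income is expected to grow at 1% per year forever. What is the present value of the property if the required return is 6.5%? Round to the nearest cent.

3158545.45

D₁ = D₀ × (1 + g) = 172,000.00 × 1.01 = 173,720.0000
Growing perpetuity: P = D₁ / (r − g) = 173,720.0000 / (0.065 − 0.01) = 3,158,545.45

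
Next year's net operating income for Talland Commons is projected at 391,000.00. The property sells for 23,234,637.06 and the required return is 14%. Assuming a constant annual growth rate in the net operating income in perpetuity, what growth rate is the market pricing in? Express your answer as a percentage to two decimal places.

12.32%

P = D₁/(r−g) ⇒ g = r − D₁/P = 0.14 − 391,000.00/23,234,637.06 = 0.123172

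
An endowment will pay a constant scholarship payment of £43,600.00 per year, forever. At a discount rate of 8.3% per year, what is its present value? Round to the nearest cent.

Level perpetuity: PV = C / r = £43,600.00 / 0.083 = £525,301.20

£525301.20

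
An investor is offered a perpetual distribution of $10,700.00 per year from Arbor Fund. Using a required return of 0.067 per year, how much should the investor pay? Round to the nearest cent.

Level perpetuity: PV = C / r = $10,700.00 / 0.067 = $159,701.49

$159701.49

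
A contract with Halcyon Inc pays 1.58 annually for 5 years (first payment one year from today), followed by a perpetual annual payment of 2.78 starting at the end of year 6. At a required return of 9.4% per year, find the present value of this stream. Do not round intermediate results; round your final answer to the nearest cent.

PV of 5-year annuity: 1.58 × [1 − (1+0.094)^−5] / 0.094 = 6.08239
Perpetuity value at year 5: 2.78 / 0.094 = 29.57447
PV of perpetuity: 29.57447 / (1+0.094)^5 = 18.87254
Total PV = 6.08239 + 18.87254 = 24.95493

24.95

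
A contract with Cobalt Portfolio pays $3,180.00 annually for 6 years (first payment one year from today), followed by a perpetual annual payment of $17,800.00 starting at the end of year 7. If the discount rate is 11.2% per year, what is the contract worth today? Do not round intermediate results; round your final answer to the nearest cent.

PV of 6-year annuity: $3,180.00 × [1 − (1+0.112)^−6] / 0.112 = 13375.95420
Perpetuity value at year 6: $17,800.00 / 0.112 = 158928.57143
PV of perpetuity: 158928.57143 / (1+0.112)^6 = 84056.87811
Total PV = 13375.95420 + 84056.87811 = 97432.83231

$97432.83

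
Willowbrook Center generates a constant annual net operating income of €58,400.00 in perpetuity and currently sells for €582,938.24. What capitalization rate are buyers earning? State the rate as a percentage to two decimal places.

P = C/r ⇒ r = C/P = €58,400.00/€582,938.24 = 0.100182

10.02%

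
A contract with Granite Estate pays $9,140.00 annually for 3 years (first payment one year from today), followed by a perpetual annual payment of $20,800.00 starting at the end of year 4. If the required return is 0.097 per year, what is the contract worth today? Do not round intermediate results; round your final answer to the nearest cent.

PV of 3-year annuity: $9,140.00 × [1 − (1+0.097)^−3] / 0.097 = 22850.41415
Perpetuity value at year 3: $20,800.00 / 0.097 = 214432.98969
PV of perpetuity: 214432.98969 / (1+0.097)^3 = 162432.04721
Total PV = 22850.41415 + 162432.04721 = 185282.46136

$185282.46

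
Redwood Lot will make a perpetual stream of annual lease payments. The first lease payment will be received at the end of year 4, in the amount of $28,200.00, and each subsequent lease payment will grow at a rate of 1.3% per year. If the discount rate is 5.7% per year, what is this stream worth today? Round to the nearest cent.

Value at end of year 3: C₁ / (r − g) = $28,200.00 / (0.057 − 0.013) = $640,909.0909
Discount to today: PV = $640,909.0909 / (1 + 0.057)^3 = $640,909.0909 / 1.180932 = $542,714.56

$542714.56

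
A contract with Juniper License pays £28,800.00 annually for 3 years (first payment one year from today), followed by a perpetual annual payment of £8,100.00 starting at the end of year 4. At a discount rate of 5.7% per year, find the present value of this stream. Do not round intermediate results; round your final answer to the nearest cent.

PV of 3-year annuity: £28,800.00 × [1 − (1+0.057)^−3] / 0.057 = 77412.04088
Perpetuity value at year 3: £8,100.00 / 0.057 = 142105.26316
PV of perpetuity: 142105.26316 / (1+0.057)^3 = 120333.12666
Total PV = 77412.04088 + 120333.12666 = 197745.16754

£197745.17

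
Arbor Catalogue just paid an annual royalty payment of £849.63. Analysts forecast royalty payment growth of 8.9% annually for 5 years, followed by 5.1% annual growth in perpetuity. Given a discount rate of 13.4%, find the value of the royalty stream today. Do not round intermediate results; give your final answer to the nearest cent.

D_1 = 925.24707
D_2 = 1007.59406
D_3 = 1097.26993
D_4 = 1194.92695
D_5 = 1301.27545
Terminal value at year 5: TV = D_5×(1+g_2)/(r−g_2) = 1367.64050/0.083 = 16477.59640
P_0 = D_1/(1+r)^1 + D_2/(1+r)^2 + D_3/(1+r)^3 + D_4/(1+r)^4 + D_5/(1+r)^5 + TV/(1+r)^5
    = 815.91452 + 783.53696 + 752.44423 + 722.58533 + 693.91131 + 8786.75644 = 12555.14879

£12555.15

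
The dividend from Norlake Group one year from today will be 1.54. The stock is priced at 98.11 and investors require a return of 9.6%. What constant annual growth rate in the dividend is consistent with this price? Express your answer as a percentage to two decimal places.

P = D₁/(r−g) ⇒ g = r − D₁/P = 0.096 − 1.54/98.11 = 0.080303

8.03%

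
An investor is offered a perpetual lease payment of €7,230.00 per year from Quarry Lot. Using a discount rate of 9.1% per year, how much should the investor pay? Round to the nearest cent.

€79450.55

Level perpetuity: PV = C / r = €7,230.00 / 0.091 = €79,450.55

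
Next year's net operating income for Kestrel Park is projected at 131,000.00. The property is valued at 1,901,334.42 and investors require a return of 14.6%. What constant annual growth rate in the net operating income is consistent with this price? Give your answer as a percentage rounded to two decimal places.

7.71%

P = D₁/(r−g) ⇒ g = r − D₁/P = 0.146 − 131,000.00/1,901,334.42 = 0.077101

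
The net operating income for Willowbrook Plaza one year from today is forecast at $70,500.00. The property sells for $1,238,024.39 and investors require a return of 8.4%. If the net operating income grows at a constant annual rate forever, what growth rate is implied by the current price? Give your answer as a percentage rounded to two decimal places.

P = D₁/(r−g) ⇒ g = r − D₁/P = 0.084 − $70,500.00/$1,238,024.39 = 0.027054

2.71%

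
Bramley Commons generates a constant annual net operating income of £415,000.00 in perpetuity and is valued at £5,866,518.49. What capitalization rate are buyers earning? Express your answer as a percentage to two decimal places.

7.07%

P = C/r ⇒ r = C/P = £415,000.00/£5,866,518.49 = 0.070740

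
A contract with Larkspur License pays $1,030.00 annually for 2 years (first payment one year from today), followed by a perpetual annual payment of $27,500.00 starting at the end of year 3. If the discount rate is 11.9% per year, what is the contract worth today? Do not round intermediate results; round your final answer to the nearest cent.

PV of 2-year annuity: $1,030.00 × [1 − (1+0.119)^−2] / 0.119 = 1743.04263
Perpetuity value at year 2: $27,500.00 / 0.119 = 231092.43697
PV of perpetuity: 231092.43697 / (1+0.119)^2 = 184554.89108
Total PV = 1743.04263 + 184554.89108 = 186297.93371

$186297.93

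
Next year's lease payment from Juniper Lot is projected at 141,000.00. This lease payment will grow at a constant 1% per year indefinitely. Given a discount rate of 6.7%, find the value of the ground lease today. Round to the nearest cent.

Growing perpetuity: P = D₁ / (r − g) = 141,000.0000 / (0.067 − 0.01) = 2,473,684.21

2473684.21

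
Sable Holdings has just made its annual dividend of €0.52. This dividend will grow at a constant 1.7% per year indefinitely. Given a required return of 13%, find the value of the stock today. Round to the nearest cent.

€4.68

D₁ = D₀ × (1 + g) = €0.52 × 1.017 = €0.5288
Growing perpetuity: P = D₁ / (r − g) = €0.5288 / (0.13 − 0.017) = €4.68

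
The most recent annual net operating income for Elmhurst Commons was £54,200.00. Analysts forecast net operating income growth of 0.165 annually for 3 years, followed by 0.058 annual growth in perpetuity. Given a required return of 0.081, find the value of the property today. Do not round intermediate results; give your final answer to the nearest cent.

£3309946.06

D_1 = 63143.00000
D_2 = 73561.59500
D_3 = 85699.25817
Terminal value at year 3: TV = D_3×(1+g_2)/(r−g_2) = 90669.81515/0.023 = 3942165.87605
P_0 = D_1/(1+r)^1 + D_2/(1+r)^2 + D_3/(1+r)^3 + TV/(1+r)^3
    = 58411.65587 + 62950.58196 + 67842.20905 + 3120741.61607 = 3309946.06294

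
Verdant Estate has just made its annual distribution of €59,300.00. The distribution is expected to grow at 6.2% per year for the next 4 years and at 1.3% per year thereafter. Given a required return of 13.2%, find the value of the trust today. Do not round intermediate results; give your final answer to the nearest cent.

€593776.22

D_1 = 62976.60000
D_2 = 66881.14920
D_3 = 71027.78045
D_4 = 75431.50284
Terminal value at year 4: TV = D_4×(1+g_2)/(r−g_2) = 76412.11238/0.119 = 642118.59139
P_0 = D_1/(1+r)^1 + D_2/(1+r)^2 + D_3/(1+r)^3 + D_4/(1+r)^4 + TV/(1+r)^4
    = 55633.03887 + 52192.83329 + 48965.36126 + 45937.46790 + 391047.52085 = 593776.22216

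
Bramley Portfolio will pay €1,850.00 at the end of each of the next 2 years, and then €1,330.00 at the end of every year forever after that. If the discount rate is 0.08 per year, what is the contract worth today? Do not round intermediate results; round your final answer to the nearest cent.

PV of 2-year annuity: €1,850.00 × [1 − (1+0.08)^−2] / 0.08 = 3299.03978
Perpetuity value at year 2: €1,330.00 / 0.08 = 16625.00000
PV of perpetuity: 16625.00000 / (1+0.08)^2 = 14253.25789
Total PV = 3299.03978 + 14253.25789 = 17552.29767

€17552.30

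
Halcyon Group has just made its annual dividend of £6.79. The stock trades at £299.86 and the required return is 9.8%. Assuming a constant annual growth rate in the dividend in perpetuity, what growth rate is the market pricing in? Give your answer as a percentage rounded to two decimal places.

7.37%

P = D₀(1+g)/(r−g) ⇒ P(r−g) = D₀(1+g) ⇒ g(P+D₀) = P·r − D₀
g = (P·r − D₀)/(P + D₀) = (£299.86×0.098 − £6.79) / (£299.86 + £6.79) = 0.073688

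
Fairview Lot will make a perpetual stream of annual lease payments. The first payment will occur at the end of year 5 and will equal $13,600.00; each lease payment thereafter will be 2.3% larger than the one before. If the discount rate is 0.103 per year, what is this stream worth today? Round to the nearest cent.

$114854.20

Value at end of year 4: C₁ / (r − g) = $13,600.00 / (0.103 − 0.023) = $170,000.0000
Discount to today: PV = $170,000.0000 / (1 + 0.103)^4 = $170,000.0000 / 1.480137 = $114,854.20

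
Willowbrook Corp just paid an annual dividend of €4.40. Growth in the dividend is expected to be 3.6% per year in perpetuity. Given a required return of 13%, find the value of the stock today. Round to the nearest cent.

€48.49

D₁ = D₀ × (1 + g) = €4.40 × 1.036 = €4.5584
Growing perpetuity: P = D₁ / (r − g) = €4.5584 / (0.13 − 0.036) = €48.49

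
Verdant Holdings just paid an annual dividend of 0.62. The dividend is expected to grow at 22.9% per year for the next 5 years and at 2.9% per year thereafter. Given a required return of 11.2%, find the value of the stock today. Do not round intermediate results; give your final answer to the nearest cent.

16.90

D_1 = 0.76198
D_2 = 0.93647
D_3 = 1.15093
D_4 = 1.41449
D_5 = 1.73841
Terminal value at year 5: TV = D_5×(1+g_2)/(r−g_2) = 1.78882/0.083 = 21.55204
P_0 = D_1/(1+r)^1 + D_2/(1+r)^2 + D_3/(1+r)^3 + D_4/(1+r)^4 + D_5/(1+r)^5 + TV/(1+r)^5
    = 0.68523 + 0.75733 + 0.83701 + 0.92508 + 1.02241 + 12.67548 = 16.90256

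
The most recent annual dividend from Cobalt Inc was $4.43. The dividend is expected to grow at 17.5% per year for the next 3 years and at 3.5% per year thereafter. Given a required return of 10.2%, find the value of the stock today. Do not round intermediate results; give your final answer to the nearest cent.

D_1 = 5.20525
D_2 = 6.11617
D_3 = 7.18650
Terminal value at year 3: TV = D_3×(1+g_2)/(r−g_2) = 7.43803/0.067 = 111.01531
P_0 = D_1/(1+r)^1 + D_2/(1+r)^2 + D_3/(1+r)^3 + TV/(1+r)^3
    = 4.72346 + 5.03635 + 5.36998 + 82.95414 = 98.08393

$98.08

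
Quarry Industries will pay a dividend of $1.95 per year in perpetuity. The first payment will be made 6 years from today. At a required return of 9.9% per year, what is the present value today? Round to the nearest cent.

Value at end of year 5: C / r = $1.95 / 0.099 = $19.6970
Discount to today: PV = $19.6970 / (1 + 0.099)^5 = $19.6970 / 1.603203 = $12.29

$12.29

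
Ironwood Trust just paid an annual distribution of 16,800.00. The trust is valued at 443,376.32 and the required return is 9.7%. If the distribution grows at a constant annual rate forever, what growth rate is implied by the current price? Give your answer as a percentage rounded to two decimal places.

P = D₀(1+g)/(r−g) ⇒ P(r−g) = D₀(1+g) ⇒ g(P+D₀) = P·r − D₀
g = (P·r − D₀)/(P + D₀) = (443,376.32×0.097 − 16,800.00) / (443,376.32 + 16,800.00) = 0.056951

5.70%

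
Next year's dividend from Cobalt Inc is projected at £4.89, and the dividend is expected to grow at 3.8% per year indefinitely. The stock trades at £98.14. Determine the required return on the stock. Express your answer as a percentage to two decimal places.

8.78%

P = D₁/(r − g) ⇒ r = D₁/P + g = £4.8900/£98.14 + 0.038 = 0.049827 + 0.038 = 0.087827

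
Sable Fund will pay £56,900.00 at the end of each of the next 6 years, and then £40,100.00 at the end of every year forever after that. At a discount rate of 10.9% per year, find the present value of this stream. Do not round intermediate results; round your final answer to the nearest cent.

£439168.16

PV of 6-year annuity: £56,900.00 × [1 − (1+0.109)^−6] / 0.109 = 241412.64677
Perpetuity value at year 6: £40,100.00 / 0.109 = 367889.90826
PV of perpetuity: 367889.90826 / (1+0.109)^6 = 197755.51220
Total PV = 241412.64677 + 197755.51220 = 439168.15897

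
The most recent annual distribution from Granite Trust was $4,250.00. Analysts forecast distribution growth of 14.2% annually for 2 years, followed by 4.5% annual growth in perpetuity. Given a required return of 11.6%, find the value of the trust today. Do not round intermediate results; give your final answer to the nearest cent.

D_1 = 4853.50000
D_2 = 5542.69700
Terminal value at year 2: TV = D_2×(1+g_2)/(r−g_2) = 5792.11837/0.071 = 81579.13190
P_0 = D_1/(1+r)^1 + D_2/(1+r)^2 + TV/(1+r)^2
    = 4349.01434 + 4450.33546 + 65501.41627 = 74300.76607

$74300.77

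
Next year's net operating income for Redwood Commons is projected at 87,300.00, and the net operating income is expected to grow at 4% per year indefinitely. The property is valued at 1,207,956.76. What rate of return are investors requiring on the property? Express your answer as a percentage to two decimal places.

11.23%

P = D₁/(r − g) ⇒ r = D₁/P + g = 87,300.0000/1,207,956.76 + 0.04 = 0.072271 + 0.04 = 0.112271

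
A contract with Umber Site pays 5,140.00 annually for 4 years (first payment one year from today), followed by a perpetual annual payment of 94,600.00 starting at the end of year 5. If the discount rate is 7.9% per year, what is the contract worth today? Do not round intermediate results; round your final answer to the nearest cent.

900504.75

PV of 4-year annuity: 5,140.00 × [1 − (1+0.079)^−4] / 0.079 = 17062.29513
Perpetuity value at year 4: 94,600.00 / 0.079 = 1197468.35443
PV of perpetuity: 1197468.35443 / (1+0.079)^4 = 883442.45573
Total PV = 17062.29513 + 883442.45573 = 900504.75086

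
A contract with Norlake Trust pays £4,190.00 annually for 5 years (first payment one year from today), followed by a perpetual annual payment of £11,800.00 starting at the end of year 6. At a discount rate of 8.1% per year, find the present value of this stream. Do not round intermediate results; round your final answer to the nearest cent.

PV of 5-year annuity: £4,190.00 × [1 − (1+0.081)^−5] / 0.081 = 16685.45512
Perpetuity value at year 5: £11,800.00 / 0.081 = 145679.01235
PV of perpetuity: 145679.01235 / (1+0.081)^5 = 98688.94780
Total PV = 16685.45512 + 98688.94780 = 115374.40292

£115374.40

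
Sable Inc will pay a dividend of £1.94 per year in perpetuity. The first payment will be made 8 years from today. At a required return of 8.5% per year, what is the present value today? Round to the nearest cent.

£12.89

Value at end of year 7: C / r = £1.94 / 0.085 = £22.8235
Discount to today: PV = £22.8235 / (1 + 0.085)^7 = £22.8235 / 1.770142 = £12.89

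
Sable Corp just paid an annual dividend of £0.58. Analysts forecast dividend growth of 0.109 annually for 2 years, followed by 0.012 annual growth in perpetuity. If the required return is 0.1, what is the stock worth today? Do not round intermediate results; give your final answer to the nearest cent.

D_1 = 0.64322
D_2 = 0.71333
Terminal value at year 2: TV = D_2×(1+g_2)/(r−g_2) = 0.72189/0.088 = 8.20331
P_0 = D_1/(1+r)^1 + D_2/(1+r)^2 + TV/(1+r)^2
    = 0.58475 + 0.58953 + 6.77959 = 7.95387

£7.95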